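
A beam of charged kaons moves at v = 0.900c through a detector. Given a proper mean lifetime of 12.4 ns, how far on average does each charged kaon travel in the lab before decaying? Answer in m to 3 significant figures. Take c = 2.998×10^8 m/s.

γ = 1/√(1 − 0.900²) = 2.2942
Dilated lifetime: Δt = γτ₀ = 2.2942 × 12.4 ns = 28.448 ns
d = vΔt = 0.900c × 28.448 ns = 2.6982×10^8 m/s × 2.8448×10^-8 s = 7.68 m

d ≈ 7.68 m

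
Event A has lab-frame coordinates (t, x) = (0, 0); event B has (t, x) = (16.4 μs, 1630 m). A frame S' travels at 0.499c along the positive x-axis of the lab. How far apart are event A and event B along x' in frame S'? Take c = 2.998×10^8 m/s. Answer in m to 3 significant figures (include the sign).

γ = 1/√(1 − 0.499²) = 1.1539
Δx' = γ(Δx − vΔt) = 1.1539 × (1630 m − 0.499×(2.998×10^8 m/s)×16.4×10^-6 s)
= 1.1539 × (-823.44 m) = -950 m

Δx' ≈ -950 m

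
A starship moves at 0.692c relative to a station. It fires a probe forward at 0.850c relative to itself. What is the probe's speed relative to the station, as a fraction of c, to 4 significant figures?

Relativistic velocity addition: u = (u' + v)/(1 + u'v/c²)
= (0.850 + 0.692)/(1 + 0.850×0.692) = 1.542/1.58820 = 0.9709

u ≈ 0.9709c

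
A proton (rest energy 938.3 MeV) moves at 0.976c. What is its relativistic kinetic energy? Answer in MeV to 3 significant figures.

K ≈ 3370 MeV

γ = 1/√(1 − 0.976²) = 4.5920
K = (γ − 1)m₀c² = (4.5920 − 1) × 938.3 MeV = 3.5920 × 938.3 MeV = 3370 MeV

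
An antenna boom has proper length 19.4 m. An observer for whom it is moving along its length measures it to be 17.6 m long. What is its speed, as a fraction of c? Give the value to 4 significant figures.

γ = L₀/L = 19.4/17.6 = 1.10227
β = √(1 − 1/γ²) = 0.4207

β ≈ 0.4207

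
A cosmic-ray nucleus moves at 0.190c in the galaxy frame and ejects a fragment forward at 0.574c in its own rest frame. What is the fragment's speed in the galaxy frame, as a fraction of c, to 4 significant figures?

u ≈ 0.6889c

Compose boost 2: (0.574 + 0.190)/(1 + 0.574×0.190) = 0.7640/1.10906 = 0.6889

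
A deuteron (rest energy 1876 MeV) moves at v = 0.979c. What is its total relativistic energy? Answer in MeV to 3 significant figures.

E ≈ 9200 MeV

γ = 1/√(1 − 0.979²) = 4.9053
E = γm₀c² = 4.9053 × 1876 MeV = 9200 MeV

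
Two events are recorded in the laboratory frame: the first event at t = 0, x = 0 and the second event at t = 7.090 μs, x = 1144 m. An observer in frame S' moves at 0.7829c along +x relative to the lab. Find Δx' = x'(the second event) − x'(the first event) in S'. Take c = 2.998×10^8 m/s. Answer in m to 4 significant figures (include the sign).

γ = 1/√(1 − 0.7829²) = 1.60734
Δx' = γ(Δx − vΔt) = 1.60734 × (1144 m − 0.7829×(2.998×10^8 m/s)×7.090×10^-6 s)
= 1.60734 × (-520.118 m) = -836.0 m

Δx' ≈ -836.0 m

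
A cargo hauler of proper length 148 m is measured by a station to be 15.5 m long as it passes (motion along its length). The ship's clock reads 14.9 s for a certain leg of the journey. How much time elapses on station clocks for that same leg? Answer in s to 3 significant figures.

Δt ≈ 142 s

Length contraction ⇒ γ = L₀/L = 148/15.5 = 9.5484
Time dilation: Δt = γτ₀ = 9.5484 × 14.9 s = 142 s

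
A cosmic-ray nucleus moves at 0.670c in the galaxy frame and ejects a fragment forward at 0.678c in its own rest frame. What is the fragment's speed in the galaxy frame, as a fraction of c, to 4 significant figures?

u ≈ 0.9269c

Compose boost 2: (0.678 + 0.670)/(1 + 0.678×0.670) = 1.348/1.45426 = 0.9269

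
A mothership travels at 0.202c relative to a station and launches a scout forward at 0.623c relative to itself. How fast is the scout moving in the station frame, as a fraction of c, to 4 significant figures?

Compose boost 2: (0.623 + 0.202)/(1 + 0.623×0.202) = 0.8250/1.12585 = 0.7328

u ≈ 0.7328c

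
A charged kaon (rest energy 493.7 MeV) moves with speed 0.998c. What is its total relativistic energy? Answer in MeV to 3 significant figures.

E ≈ 7810 MeV

γ = 1/√(1 − 0.998²) = 15.819
E = γm₀c² = 15.819 × 493.7 MeV = 7810 MeV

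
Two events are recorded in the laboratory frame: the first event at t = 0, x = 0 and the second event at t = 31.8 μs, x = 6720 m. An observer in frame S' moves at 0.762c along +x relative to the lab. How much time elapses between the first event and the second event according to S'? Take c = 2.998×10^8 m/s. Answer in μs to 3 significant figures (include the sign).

Δt' ≈ 22.7 μs

γ = 1/√(1 − 0.762²) = 1.5442
Δt' = γ(Δt − vΔx/c²) = 1.5442 × (31.8 μs − 0.762×6720 m / (2.998×10^8 m/s))
= 1.5442 × (14.720 μs) = 22.7 μs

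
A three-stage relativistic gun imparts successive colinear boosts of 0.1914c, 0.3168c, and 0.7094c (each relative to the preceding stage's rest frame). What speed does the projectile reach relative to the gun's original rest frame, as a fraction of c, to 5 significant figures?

Compose boost 2: (0.3168 + 0.1914)/(1 + 0.3168×0.1914) = 0.50820/1.060636 = 0.4791467
Compose boost 3: (0.7094 + 0.4791467)/(1 + 0.7094×0.4791467) = 1.188547/1.339907 = 0.88704

u ≈ 0.88704c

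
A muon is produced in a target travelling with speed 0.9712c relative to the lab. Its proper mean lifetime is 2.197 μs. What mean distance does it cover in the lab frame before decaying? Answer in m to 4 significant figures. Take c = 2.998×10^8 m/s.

γ = 1/√(1 − 0.9712²) = 4.19699
Dilated lifetime: Δt = γτ₀ = 4.19699 × 2.197 μs = 9.22080 μs
d = vΔt = 0.9712c × 9.22080 μs = 2.91166×10^8 m/s × 9.22080×10^-6 s = 2685 m

d ≈ 2685 m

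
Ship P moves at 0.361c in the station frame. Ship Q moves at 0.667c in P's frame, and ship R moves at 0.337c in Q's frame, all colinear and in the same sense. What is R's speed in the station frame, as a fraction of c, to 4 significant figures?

u ≈ 0.9111c

Compose boost 2: (0.667 + 0.361)/(1 + 0.667×0.361) = 1.028/1.24079 = 0.828506
Compose boost 3: (0.337 + 0.828506)/(1 + 0.337×0.828506) = 1.16551/1.27921 = 0.9111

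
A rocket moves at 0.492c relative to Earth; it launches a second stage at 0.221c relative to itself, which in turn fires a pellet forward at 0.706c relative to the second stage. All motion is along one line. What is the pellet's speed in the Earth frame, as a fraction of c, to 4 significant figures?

u ≈ 0.9278c

Compose boost 2: (0.221 + 0.492)/(1 + 0.221×0.492) = 0.7130/1.10873 = 0.643077
Compose boost 3: (0.706 + 0.643077)/(1 + 0.706×0.643077) = 1.34908/1.45401 = 0.9278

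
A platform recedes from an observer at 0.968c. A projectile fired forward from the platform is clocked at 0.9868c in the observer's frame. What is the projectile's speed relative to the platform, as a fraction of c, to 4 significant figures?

u' ≈ 0.4199c

Inverse velocity addition: u' = (u − v)/(1 − uv/c²)
= (0.9868 − 0.968)/(1 − 0.9868×0.968) = 0.01880/0.0447776 = 0.4199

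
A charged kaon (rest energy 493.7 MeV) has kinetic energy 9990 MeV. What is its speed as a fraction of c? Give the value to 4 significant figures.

γ = 1 + K/(m₀c²) = 1 + 9990/493.7 = 21.2350
β = √(1 − 1/γ²) = 0.9989

β ≈ 0.9989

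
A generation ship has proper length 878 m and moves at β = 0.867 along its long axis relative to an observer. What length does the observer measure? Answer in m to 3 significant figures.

γ = 1/√(1 − 0.867²) = 2.0068
Length contraction: L = L₀/γ = 878/2.0068 = 438 m

L ≈ 438 m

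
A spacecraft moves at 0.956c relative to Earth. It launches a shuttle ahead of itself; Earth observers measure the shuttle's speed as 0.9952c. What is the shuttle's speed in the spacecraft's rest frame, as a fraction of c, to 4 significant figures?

u' ≈ 0.8068c

Inverse velocity addition: u' = (u − v)/(1 − uv/c²)
= (0.9952 − 0.956)/(1 − 0.9952×0.956) = 0.03920/0.0485888 = 0.8068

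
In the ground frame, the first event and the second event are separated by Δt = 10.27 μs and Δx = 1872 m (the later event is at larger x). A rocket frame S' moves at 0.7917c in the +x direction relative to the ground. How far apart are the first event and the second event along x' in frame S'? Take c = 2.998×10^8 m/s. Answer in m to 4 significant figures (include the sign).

Δx' ≈ -925.8 m

γ = 1/√(1 − 0.7917²) = 1.63690
Δx' = γ(Δx − vΔt) = 1.63690 × (1872 m − 0.7917×(2.998×10^8 m/s)×10.27×10^-6 s)
= 1.63690 × (-565.602 m) = -925.8 m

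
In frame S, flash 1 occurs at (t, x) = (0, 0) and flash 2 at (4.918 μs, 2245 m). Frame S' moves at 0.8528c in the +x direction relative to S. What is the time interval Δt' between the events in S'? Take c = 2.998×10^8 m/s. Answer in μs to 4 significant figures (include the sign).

γ = 1/√(1 − 0.8528²) = 1.91484
Δt' = γ(Δt − vΔx/c²) = 1.91484 × (4.918 μs − 0.8528×2245 m / (2.998×10^8 m/s))
= 1.91484 × (-1.46804 μs) = -2.811 μs

Δt' ≈ -2.811 μs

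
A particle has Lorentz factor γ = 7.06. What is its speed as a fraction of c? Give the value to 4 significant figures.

β ≈ 0.9899

β = √(1 − 1/γ²) = √(1 − 1/7.06²) = √(0.979937) = 0.9899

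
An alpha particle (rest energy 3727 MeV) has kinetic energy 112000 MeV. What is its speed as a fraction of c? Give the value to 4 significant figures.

γ = 1 + K/(m₀c²) = 1 + 112000/3727 = 31.0510
β = √(1 − 1/γ²) = 0.9995

β ≈ 0.9995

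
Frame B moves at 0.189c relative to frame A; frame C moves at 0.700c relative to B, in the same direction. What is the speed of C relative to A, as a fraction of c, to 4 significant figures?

Compose boost 2: (0.700 + 0.189)/(1 + 0.700×0.189) = 0.8890/1.13230 = 0.7851

u ≈ 0.7851c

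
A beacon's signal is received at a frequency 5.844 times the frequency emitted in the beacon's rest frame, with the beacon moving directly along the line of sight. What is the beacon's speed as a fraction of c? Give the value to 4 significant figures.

β ≈ 0.9431

f_obs/f_src = √((1+β)/(1−β)) = 5.844  ⇒  (1+β)/(1−β) = 34.1523
β = |1 − D²|/(1 + D²) = |1 − 34.1523|/(1 + 34.1523) = 0.9431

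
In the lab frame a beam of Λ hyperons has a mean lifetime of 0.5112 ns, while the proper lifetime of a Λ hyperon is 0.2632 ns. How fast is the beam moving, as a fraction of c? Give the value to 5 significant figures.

γ = Δt/τ₀ = 0.5112/0.2632 = 1.942249
β = √(1 − 1/γ²) = √(1 − 1/1.942249²) = 0.85727

β ≈ 0.85727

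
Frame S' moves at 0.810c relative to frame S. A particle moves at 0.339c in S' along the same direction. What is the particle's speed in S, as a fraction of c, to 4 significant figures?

Relativistic velocity addition: u = (u' + v)/(1 + u'v/c²)
= (0.339 + 0.810)/(1 + 0.339×0.810) = 1.149/1.27459 = 0.9015

u ≈ 0.9015c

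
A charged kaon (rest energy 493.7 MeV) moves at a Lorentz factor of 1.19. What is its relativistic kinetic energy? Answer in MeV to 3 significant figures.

K ≈ 93.8 MeV

γ = 1.19 (given)
K = (γ − 1)m₀c² = (1.19 − 1) × 493.7 MeV = 0.19000 × 493.7 MeV = 93.8 MeV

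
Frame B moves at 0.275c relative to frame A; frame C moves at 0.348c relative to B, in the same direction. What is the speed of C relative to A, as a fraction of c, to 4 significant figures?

u ≈ 0.5686c

Compose boost 2: (0.348 + 0.275)/(1 + 0.348×0.275) = 0.6230/1.09570 = 0.5686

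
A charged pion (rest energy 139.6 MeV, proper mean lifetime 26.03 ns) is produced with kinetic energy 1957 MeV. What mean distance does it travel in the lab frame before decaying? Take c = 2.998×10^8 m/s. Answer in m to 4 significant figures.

γ = 1 + K/(m₀c²) = 1 + 1957/139.6 = 15.0186
β = √(1 − 1/γ²) = 0.997781
Dilated lifetime: γτ₀ = 15.0186 × 26.03 ns = 390.935 ns
d = βc·γτ₀ = 0.997781 × (2.998×10^8 m/s) × 3.90935×10^-7 s = 116.9 m

d ≈ 116.9 m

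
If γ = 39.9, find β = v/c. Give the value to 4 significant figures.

β = √(1 − 1/γ²) = √(1 − 1/39.9²) = √(0.999372) = 0.9997

β ≈ 0.9997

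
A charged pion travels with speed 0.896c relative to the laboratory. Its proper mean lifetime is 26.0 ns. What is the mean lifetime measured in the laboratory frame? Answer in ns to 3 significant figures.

γ = 1/√(1 − 0.896²) = 2.2520
Time dilation: Δt = γτ₀ = 2.2520 × 26.0 ns = 58.6 ns

Δt ≈ 58.6 ns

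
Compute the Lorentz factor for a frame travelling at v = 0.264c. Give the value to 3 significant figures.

γ ≈ 1.04

γ = 1/√(1 − β²) = 1/√(1 − 0.264²) = 1/√(0.93030) = 1.04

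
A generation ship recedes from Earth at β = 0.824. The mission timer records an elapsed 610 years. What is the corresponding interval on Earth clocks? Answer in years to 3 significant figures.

Δt ≈ 1080 years

γ = 1/√(1 − 0.824²) = 1.7649
Time dilation: Δt = γτ₀ = 1.7649 × 610 years = 1080 years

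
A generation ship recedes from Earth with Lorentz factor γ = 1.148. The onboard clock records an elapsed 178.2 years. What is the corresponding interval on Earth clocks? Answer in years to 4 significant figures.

γ = 1.148 (given)
Time dilation: Δt = γτ₀ = 1.148 × 178.2 years = 204.6 years

Δt ≈ 204.6 years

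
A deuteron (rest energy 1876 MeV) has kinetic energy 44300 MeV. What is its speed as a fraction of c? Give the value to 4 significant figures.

γ = 1 + K/(m₀c²) = 1 + 44300/1876 = 24.6141
β = √(1 − 1/γ²) = 0.9992

β ≈ 0.9992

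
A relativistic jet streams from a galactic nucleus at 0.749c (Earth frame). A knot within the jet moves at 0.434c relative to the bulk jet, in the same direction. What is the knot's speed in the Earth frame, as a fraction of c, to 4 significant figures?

u ≈ 0.8928c

Relativistic velocity addition: u = (u' + v)/(1 + u'v/c²)
= (0.434 + 0.749)/(1 + 0.434×0.749) = 1.183/1.32507 = 0.8928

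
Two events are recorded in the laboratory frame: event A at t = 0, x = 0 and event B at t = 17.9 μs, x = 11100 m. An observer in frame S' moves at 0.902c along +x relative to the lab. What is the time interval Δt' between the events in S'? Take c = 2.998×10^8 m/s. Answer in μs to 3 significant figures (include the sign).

γ = 1/√(1 − 0.902²) = 2.3162
Δt' = γ(Δt − vΔx/c²) = 2.3162 × (17.9 μs − 0.902×11100 m / (2.998×10^8 m/s))
= 2.3162 × (-15.496 μs) = -35.9 μs

Δt' ≈ -35.9 μs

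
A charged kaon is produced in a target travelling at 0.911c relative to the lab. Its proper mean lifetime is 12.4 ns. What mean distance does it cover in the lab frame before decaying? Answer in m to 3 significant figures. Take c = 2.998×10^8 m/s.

d ≈ 8.21 m

γ = 1/√(1 − 0.911²) = 2.4248
Dilated lifetime: Δt = γτ₀ = 2.4248 × 12.4 ns = 30.067 ns
d = vΔt = 0.911c × 30.067 ns = 2.7312×10^8 m/s × 3.0067×10^-8 s = 8.21 m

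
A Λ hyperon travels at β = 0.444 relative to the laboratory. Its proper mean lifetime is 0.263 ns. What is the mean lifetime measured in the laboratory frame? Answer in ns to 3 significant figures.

Δt ≈ 0.294 ns

γ = 1/√(1 − 0.444²) = 1.1160
Time dilation: Δt = γτ₀ = 1.1160 × 0.263 ns = 0.294 ns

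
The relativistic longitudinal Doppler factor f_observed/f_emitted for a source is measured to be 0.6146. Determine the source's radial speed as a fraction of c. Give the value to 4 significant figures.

f_obs/f_src = √((1−β)/(1+β)) = 0.6146  ⇒  (1−β)/(1+β) = 0.377733
β = |1 − D²|/(1 + D²) = |1 − 0.377733|/(1 + 0.377733) = 0.4517

β ≈ 0.4517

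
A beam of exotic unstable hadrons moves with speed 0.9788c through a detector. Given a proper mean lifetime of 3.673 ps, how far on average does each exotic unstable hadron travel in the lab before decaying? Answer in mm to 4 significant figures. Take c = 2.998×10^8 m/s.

γ = 1/√(1 − 0.9788²) = 4.88237
Dilated lifetime: Δt = γτ₀ = 4.88237 × 3.673 ps = 17.9330 ps
d = vΔt = 0.9788c × 17.9330 ps = 2.93444×10^8 m/s × 1.79330×10^-11 s = 5.262 mm

d ≈ 5.262 mm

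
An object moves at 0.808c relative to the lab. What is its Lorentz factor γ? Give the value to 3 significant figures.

γ ≈ 1.70

γ = 1/√(1 − β²) = 1/√(1 − 0.808²) = 1/√(0.34714) = 1.70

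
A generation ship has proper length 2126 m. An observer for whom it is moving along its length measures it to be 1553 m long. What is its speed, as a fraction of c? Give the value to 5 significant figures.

β ≈ 0.68293

γ = L₀/L = 2126/1553 = 1.368963
β = √(1 − 1/γ²) = 0.68293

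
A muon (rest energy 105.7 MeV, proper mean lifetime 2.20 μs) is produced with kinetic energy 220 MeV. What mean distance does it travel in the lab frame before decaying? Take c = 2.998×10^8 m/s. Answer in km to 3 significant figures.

γ = 1 + K/(m₀c²) = 1 + 220/105.7 = 3.0814
β = √(1 − 1/γ²) = 0.94587
Dilated lifetime: γτ₀ = 3.0814 × 2.20 μs = 6.7790 μs
d = βc·γτ₀ = 0.94587 × (2.998×10^8 m/s) × 6.7790×10^-6 s = 1.92 km

d ≈ 1.92 km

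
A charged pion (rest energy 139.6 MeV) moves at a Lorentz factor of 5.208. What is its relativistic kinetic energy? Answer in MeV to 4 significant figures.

K ≈ 587.4 MeV

γ = 5.208 (given)
K = (γ − 1)m₀c² = (5.208 − 1) × 139.6 MeV = 4.20800 × 139.6 MeV = 587.4 MeV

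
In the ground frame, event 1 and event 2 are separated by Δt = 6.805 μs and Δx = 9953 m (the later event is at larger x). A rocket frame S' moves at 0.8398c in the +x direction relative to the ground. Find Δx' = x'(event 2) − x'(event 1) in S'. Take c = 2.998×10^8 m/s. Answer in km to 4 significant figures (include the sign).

γ = 1/√(1 − 0.8398²) = 1.84197
Δx' = γ(Δx − vΔt) = 1.84197 × (9953 m − 0.8398×(2.998×10^8 m/s)×6.805×10^-6 s)
= 1.84197 × (8239.69 m) = 15.18 km

Δx' ≈ 15.18 km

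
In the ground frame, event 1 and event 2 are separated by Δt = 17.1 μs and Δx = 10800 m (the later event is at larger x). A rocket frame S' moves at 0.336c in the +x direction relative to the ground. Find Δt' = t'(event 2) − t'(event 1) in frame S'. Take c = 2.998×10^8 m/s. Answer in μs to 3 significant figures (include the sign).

Δt' ≈ 5.30 μs

γ = 1/√(1 − 0.336²) = 1.0617
Δt' = γ(Δt − vΔx/c²) = 1.0617 × (17.1 μs − 0.336×10800 m / (2.998×10^8 m/s))
= 1.0617 × (4.9959 μs) = 5.30 μs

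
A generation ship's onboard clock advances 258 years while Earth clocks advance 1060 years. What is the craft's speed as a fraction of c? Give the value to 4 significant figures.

γ = Δt/τ₀ = 1060/258 = 4.10853
β = √(1 − 1/γ²) = √(1 − 1/4.10853²) = 0.9699

β ≈ 0.9699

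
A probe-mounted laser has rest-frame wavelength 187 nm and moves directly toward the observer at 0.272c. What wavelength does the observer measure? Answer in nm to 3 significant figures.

λ_obs ≈ 141 nm

Relativistic Doppler: λ_obs = λ_src √((1−β)/(1+β))
= 187 × √(0.72800/1.2720) = 187 × 0.75652 = 141 nm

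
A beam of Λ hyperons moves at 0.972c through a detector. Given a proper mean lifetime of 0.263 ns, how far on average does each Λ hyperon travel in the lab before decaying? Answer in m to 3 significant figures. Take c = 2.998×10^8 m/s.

d ≈ 0.326 m

γ = 1/√(1 − 0.972²) = 4.2557
Dilated lifetime: Δt = γτ₀ = 4.2557 × 0.263 ns = 1.1192 ns
d = vΔt = 0.972c × 1.1192 ns = 2.9141×10^8 m/s × 1.1192×10^-9 s = 0.326 m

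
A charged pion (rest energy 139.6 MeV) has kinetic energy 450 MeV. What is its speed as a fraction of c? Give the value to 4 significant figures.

γ = 1 + K/(m₀c²) = 1 + 450/139.6 = 4.22350
β = √(1 − 1/γ²) = 0.9716

β ≈ 0.9716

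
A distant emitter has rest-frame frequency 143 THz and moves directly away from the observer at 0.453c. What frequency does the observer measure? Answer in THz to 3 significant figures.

f_obs ≈ 87.7 THz

Relativistic Doppler: f_obs = f_src √((1−β)/(1+β))
= 143 × √(0.54700/1.4530) = 143 × 0.61357 = 87.7 THz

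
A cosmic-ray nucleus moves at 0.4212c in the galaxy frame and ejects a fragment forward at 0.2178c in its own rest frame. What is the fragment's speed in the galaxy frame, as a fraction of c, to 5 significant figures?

u ≈ 0.58531c

Compose boost 2: (0.2178 + 0.4212)/(1 + 0.2178×0.4212) = 0.63900/1.091737 = 0.58531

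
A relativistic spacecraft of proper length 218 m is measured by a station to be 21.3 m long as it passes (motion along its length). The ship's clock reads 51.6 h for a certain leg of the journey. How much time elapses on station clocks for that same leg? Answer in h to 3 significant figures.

Δt ≈ 528 h

Length contraction ⇒ γ = L₀/L = 218/21.3 = 10.235
Time dilation: Δt = γτ₀ = 10.235 × 51.6 h = 528 h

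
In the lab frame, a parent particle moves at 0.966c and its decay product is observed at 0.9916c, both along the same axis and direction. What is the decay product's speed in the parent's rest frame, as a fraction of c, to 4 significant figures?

Inverse velocity addition: u' = (u − v)/(1 − uv/c²)
= (0.9916 − 0.966)/(1 − 0.9916×0.966) = 0.02560/0.0421144 = 0.6079

u' ≈ 0.6079c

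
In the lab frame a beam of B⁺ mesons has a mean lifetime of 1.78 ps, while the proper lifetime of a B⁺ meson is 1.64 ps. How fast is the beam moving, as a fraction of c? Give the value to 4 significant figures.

β ≈ 0.3887

γ = Δt/τ₀ = 1.78/1.64 = 1.08537
β = √(1 − 1/γ²) = √(1 − 1/1.08537²) = 0.3887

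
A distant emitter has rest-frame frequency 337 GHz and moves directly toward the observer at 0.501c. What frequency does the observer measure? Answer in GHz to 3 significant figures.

f_obs ≈ 584 GHz

Relativistic Doppler: f_obs = f_src √((1+β)/(1−β))
= 337 × √(1.5010/0.49900) = 337 × 1.7344 = 584 GHz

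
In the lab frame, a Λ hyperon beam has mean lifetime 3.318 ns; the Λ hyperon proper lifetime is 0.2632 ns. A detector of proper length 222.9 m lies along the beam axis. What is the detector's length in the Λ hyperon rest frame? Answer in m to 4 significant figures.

L ≈ 17.68 m

Time dilation ⇒ γ = Δt/τ₀ = 3.318/0.2632 = 12.6064
Length contraction: L = L₀/γ = 222.9/12.6064 = 17.68 m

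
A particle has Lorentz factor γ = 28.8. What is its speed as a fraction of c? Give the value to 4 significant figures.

β ≈ 0.9994

β = √(1 − 1/γ²) = √(1 − 1/28.8²) = √(0.998794) = 0.9994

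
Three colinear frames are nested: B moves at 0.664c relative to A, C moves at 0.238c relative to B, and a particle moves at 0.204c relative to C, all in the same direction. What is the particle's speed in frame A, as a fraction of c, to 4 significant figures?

Compose boost 2: (0.238 + 0.664)/(1 + 0.238×0.664) = 0.9020/1.15803 = 0.778908
Compose boost 3: (0.204 + 0.778908)/(1 + 0.204×0.778908) = 0.982908/1.15890 = 0.8481

u ≈ 0.8481c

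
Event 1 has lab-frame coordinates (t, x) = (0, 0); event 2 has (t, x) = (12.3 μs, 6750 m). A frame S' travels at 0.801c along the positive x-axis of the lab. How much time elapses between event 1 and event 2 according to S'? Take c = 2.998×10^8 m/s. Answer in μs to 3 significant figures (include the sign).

γ = 1/√(1 − 0.801²) = 1.6704
Δt' = γ(Δt − vΔx/c²) = 1.6704 × (12.3 μs − 0.801×6750 m / (2.998×10^8 m/s))
= 1.6704 × (-5.7345 μs) = -9.58 μs

Δt' ≈ -9.58 μs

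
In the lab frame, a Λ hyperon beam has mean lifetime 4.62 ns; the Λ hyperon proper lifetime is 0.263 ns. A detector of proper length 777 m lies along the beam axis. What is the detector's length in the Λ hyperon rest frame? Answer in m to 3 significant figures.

L ≈ 44.2 m

Time dilation ⇒ γ = Δt/τ₀ = 4.62/0.263 = 17.567
Length contraction: L = L₀/γ = 777/17.567 = 44.2 m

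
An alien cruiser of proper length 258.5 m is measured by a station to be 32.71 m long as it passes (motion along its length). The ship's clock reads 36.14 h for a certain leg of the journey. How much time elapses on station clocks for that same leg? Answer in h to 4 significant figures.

Δt ≈ 285.6 h

Length contraction ⇒ γ = L₀/L = 258.5/32.71 = 7.90278
Time dilation: Δt = γτ₀ = 7.90278 × 36.14 h = 285.6 h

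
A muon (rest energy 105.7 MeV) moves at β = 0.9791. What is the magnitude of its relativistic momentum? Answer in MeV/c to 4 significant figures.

p ≈ 508.9 MeV/c

γ = 1/√(1 − 0.9791²) = 4.91692
p = γβm₀c = 4.91692 × 0.9791 × 105.7 MeV/c = 508.9 MeV/c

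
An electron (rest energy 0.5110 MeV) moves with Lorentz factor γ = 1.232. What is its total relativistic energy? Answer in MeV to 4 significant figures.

E ≈ 0.6296 MeV

γ = 1.232 (given)
E = γm₀c² = 1.232 × 0.5110 MeV = 0.6296 MeV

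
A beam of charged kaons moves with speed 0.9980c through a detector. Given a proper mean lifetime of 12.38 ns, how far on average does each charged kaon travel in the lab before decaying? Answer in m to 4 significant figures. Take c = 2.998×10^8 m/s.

d ≈ 58.60 m

γ = 1/√(1 − 0.9980²) = 15.8193
Dilated lifetime: Δt = γτ₀ = 15.8193 × 12.38 ns = 195.843 ns
d = vΔt = 0.9980c × 195.843 ns = 2.99200×10^8 m/s × 1.95843×10^-7 s = 58.60 m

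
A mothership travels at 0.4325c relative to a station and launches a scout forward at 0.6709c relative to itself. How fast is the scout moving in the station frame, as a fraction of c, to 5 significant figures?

Compose boost 2: (0.6709 + 0.4325)/(1 + 0.6709×0.4325) = 1.1034/1.290164 = 0.85524

u ≈ 0.85524c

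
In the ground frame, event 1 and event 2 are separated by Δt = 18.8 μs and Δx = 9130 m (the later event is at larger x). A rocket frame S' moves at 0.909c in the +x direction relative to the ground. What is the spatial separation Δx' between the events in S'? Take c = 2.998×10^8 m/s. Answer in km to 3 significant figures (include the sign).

Δx' ≈ 9.61 km

γ = 1/√(1 − 0.909²) = 2.3993
Δx' = γ(Δx − vΔt) = 2.3993 × (9130 m − 0.909×(2.998×10^8 m/s)×18.8×10^-6 s)
= 2.3993 × (4006.7 m) = 9.61 km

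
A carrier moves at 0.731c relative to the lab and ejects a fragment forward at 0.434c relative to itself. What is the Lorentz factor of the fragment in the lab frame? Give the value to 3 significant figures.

γ ≈ 2.14

u_lab = (0.434 + 0.731)/(1 + 0.434×0.731) = 1.165/1.31725 = 0.884416
γ = 1/√(1 − 0.884416²) = 2.14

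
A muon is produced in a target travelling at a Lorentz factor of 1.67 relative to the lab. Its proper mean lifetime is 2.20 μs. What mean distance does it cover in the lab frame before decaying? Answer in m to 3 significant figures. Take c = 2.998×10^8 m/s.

d ≈ 882 m

β = √(1 − 1/γ²) = √(1 − 1/1.67²) = 0.80090
Dilated lifetime: Δt = γτ₀ = 1.67 × 2.20 μs = 3.6740 μs
d = vΔt = 0.80090c × 3.6740 μs = 2.4011×10^8 m/s × 3.6740×10^-6 s = 882 m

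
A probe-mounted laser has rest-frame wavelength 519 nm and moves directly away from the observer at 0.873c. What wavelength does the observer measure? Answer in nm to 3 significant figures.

Relativistic Doppler: λ_obs = λ_src √((1+β)/(1−β))
= 519 × √(1.8730/0.12700) = 519 × 3.8403 = 1990 nm

λ_obs ≈ 1990 nm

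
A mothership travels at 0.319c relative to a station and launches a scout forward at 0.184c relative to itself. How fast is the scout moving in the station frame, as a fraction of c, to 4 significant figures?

u ≈ 0.4751c

Compose boost 2: (0.184 + 0.319)/(1 + 0.184×0.319) = 0.5030/1.05870 = 0.4751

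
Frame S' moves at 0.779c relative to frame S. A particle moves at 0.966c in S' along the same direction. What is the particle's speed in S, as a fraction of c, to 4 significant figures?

Relativistic velocity addition: u = (u' + v)/(1 + u'v/c²)
= (0.966 + 0.779)/(1 + 0.966×0.779) = 1.745/1.75251 = 0.9957

u ≈ 0.9957c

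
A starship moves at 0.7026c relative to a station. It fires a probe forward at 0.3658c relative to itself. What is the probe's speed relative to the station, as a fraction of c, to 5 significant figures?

Relativistic velocity addition: u = (u' + v)/(1 + u'v/c²)
= (0.3658 + 0.7026)/(1 + 0.3658×0.7026) = 1.0684/1.257011 = 0.84995

u ≈ 0.84995c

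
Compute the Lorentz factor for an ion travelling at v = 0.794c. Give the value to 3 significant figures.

γ ≈ 1.64

γ = 1/√(1 − β²) = 1/√(1 − 0.794²) = 1/√(0.36956) = 1.64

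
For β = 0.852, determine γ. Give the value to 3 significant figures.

γ ≈ 1.91

γ = 1/√(1 − β²) = 1/√(1 − 0.852²) = 1/√(0.27410) = 1.91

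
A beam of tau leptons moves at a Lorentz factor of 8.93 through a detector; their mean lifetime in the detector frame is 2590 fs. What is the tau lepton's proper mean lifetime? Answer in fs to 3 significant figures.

γ = 8.93 (given)
Proper time: τ₀ = Δt/γ = 2590/8.93 = 290 fs

τ₀ ≈ 290 fs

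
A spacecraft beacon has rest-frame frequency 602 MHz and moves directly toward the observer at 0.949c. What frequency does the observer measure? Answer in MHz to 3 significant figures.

f_obs ≈ 3720 MHz

Relativistic Doppler: f_obs = f_src √((1+β)/(1−β))
= 602 × √(1.9490/0.051000) = 602 × 6.1819 = 3720 MHz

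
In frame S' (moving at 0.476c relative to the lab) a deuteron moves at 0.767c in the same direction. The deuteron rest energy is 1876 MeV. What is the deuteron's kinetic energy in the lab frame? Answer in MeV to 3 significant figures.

K ≈ 2660 MeV

u_lab = (0.767 + 0.476)/(1 + 0.767×0.476) = 0.910561
γ = 1/√(1 − 0.910561²) = 2.4191
K = (γ − 1)m₀c² = (2.4191 − 1) × 1876 = 1.4191 × 1876 = 2660 MeV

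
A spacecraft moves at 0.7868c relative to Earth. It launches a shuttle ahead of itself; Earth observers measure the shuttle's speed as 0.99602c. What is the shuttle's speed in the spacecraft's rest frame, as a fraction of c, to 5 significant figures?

Inverse velocity addition: u' = (u − v)/(1 − uv/c²)
= (0.99602 − 0.7868)/(1 − 0.99602×0.7868) = 0.20922/0.2163315 = 0.96713

u' ≈ 0.96713c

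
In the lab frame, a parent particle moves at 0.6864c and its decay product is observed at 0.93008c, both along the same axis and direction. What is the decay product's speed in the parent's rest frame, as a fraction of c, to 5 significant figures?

u' ≈ 0.67391c

Inverse velocity addition: u' = (u − v)/(1 − uv/c²)
= (0.93008 − 0.6864)/(1 − 0.93008×0.6864) = 0.24368/0.3615931 = 0.67391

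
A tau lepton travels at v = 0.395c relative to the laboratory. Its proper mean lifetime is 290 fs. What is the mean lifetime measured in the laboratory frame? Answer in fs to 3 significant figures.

Δt ≈ 316 fs

γ = 1/√(1 − 0.395²) = 1.0885
Time dilation: Δt = γτ₀ = 1.0885 × 290 fs = 316 fs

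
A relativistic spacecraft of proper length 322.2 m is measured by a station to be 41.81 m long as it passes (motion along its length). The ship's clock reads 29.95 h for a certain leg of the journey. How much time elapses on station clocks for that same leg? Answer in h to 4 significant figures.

Length contraction ⇒ γ = L₀/L = 322.2/41.81 = 7.70629
Time dilation: Δt = γτ₀ = 7.70629 × 29.95 h = 230.8 h

Δt ≈ 230.8 h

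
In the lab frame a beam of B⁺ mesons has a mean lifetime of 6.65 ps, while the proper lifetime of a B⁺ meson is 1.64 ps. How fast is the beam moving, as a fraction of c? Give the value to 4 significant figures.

γ = Δt/τ₀ = 6.65/1.64 = 4.05488
β = √(1 − 1/γ²) = √(1 − 1/4.05488²) = 0.9691

β ≈ 0.9691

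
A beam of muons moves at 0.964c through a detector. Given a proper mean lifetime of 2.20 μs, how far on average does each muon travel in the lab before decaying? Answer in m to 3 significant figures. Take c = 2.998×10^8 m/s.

d ≈ 2390 m

γ = 1/√(1 − 0.964²) = 3.7608
Dilated lifetime: Δt = γτ₀ = 3.7608 × 2.20 μs = 8.2737 μs
d = vΔt = 0.964c × 8.2737 μs = 2.8901×10^8 m/s × 8.2737×10^-6 s = 2390 m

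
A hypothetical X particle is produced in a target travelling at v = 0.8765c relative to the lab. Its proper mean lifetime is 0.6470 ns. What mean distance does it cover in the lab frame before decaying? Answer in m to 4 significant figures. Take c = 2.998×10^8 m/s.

d ≈ 0.3532 m

γ = 1/√(1 − 0.8765²) = 2.07727
Dilated lifetime: Δt = γτ₀ = 2.07727 × 0.6470 ns = 1.34399 ns
d = vΔt = 0.8765c × 1.34399 ns = 2.62775×10^8 m/s × 1.34399×10^-9 s = 0.3532 m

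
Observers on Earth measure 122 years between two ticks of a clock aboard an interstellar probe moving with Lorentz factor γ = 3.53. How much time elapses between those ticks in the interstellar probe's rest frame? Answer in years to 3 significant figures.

τ₀ ≈ 34.6 years

γ = 3.53 (given)
Proper time: τ₀ = Δt/γ = 122/3.53 = 34.6 years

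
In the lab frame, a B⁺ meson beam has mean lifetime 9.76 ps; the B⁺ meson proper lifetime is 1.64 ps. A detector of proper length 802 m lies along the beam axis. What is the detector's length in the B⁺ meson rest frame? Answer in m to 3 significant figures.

Time dilation ⇒ γ = Δt/τ₀ = 9.76/1.64 = 5.9512
Length contraction: L = L₀/γ = 802/5.9512 = 135 m

L ≈ 135 m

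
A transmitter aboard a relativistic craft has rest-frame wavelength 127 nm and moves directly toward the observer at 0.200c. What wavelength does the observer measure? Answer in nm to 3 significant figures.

Relativistic Doppler: λ_obs = λ_src √((1−β)/(1+β))
= 127 × √(0.80000/1.2000) = 127 × 0.81650 = 104 nm

λ_obs ≈ 104 nm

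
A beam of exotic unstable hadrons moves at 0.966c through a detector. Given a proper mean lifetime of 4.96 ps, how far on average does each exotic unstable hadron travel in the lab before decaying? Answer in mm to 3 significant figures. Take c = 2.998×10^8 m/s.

γ = 1/√(1 − 0.966²) = 3.8678
Dilated lifetime: Δt = γτ₀ = 3.8678 × 4.96 ps = 19.184 ps
d = vΔt = 0.966c × 19.184 ps = 2.8961×10^8 m/s × 1.9184×10^-11 s = 5.56 mm

d ≈ 5.56 mm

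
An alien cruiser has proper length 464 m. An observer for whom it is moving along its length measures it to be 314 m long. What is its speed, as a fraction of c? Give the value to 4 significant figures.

γ = L₀/L = 464/314 = 1.47771
β = √(1 − 1/γ²) = 0.7362

β ≈ 0.7362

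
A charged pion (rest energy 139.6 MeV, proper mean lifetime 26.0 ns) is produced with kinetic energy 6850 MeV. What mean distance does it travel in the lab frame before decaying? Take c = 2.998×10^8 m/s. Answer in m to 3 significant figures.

d ≈ 390 m

γ = 1 + K/(m₀c²) = 1 + 6850/139.6 = 50.069
β = √(1 − 1/γ²) = 0.99980
Dilated lifetime: γτ₀ = 50.069 × 26.0 ns = 1301.8 ns
d = βc·γτ₀ = 0.99980 × (2.998×10^8 m/s) × 1.3018×10^-6 s = 390 m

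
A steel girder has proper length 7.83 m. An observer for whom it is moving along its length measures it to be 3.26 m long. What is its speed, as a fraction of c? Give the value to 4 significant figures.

γ = L₀/L = 7.83/3.26 = 2.40184
β = √(1 − 1/γ²) = 0.9092

β ≈ 0.9092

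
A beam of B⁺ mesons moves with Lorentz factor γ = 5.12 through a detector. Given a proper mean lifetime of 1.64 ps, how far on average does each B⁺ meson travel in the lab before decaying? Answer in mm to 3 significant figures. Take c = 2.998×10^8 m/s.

β = √(1 − 1/γ²) = √(1 − 1/5.12²) = 0.98074
Dilated lifetime: Δt = γτ₀ = 5.12 × 1.64 ps = 8.3968 ps
d = vΔt = 0.98074c × 8.3968 ps = 2.9403×10^8 m/s × 8.3968×10^-12 s = 2.47 mm

d ≈ 2.47 mm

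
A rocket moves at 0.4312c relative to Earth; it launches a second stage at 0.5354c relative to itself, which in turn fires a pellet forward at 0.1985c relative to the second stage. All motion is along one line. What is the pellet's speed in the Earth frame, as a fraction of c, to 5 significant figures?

Compose boost 2: (0.5354 + 0.4312)/(1 + 0.5354×0.4312) = 0.96660/1.230864 = 0.7853017
Compose boost 3: (0.1985 + 0.7853017)/(1 + 0.1985×0.7853017) = 0.9838017/1.155882 = 0.85113

u ≈ 0.85113c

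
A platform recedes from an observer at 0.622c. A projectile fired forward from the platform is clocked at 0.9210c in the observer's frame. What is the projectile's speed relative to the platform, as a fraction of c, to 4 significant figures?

Inverse velocity addition: u' = (u − v)/(1 − uv/c²)
= (0.9210 − 0.622)/(1 − 0.9210×0.622) = 0.2990/0.427138 = 0.7000

u' ≈ 0.7000c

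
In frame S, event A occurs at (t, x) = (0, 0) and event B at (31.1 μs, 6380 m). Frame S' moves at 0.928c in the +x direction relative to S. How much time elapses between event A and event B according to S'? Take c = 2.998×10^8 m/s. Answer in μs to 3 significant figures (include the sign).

γ = 1/√(1 − 0.928²) = 2.6840
Δt' = γ(Δt − vΔx/c²) = 2.6840 × (31.1 μs − 0.928×6380 m / (2.998×10^8 m/s))
= 2.6840 × (11.351 μs) = 30.5 μs

Δt' ≈ 30.5 μs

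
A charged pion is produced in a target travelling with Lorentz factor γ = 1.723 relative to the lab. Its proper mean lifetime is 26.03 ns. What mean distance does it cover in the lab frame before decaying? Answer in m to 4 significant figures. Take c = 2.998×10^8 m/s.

β = √(1 − 1/γ²) = √(1 − 1/1.723²) = 0.814344
Dilated lifetime: Δt = γτ₀ = 1.723 × 26.03 ns = 44.8497 ns
d = vΔt = 0.814344c × 44.8497 ns = 2.44140×10^8 m/s × 4.48497×10^-8 s = 10.95 m

d ≈ 10.95 m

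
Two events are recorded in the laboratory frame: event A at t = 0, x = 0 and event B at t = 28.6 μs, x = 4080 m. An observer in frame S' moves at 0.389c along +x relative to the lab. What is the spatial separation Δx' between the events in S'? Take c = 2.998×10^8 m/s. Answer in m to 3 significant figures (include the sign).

Δx' ≈ 808 m

γ = 1/√(1 − 0.389²) = 1.0855
Δx' = γ(Δx − vΔt) = 1.0855 × (4080 m − 0.389×(2.998×10^8 m/s)×28.6×10^-6 s)
= 1.0855 × (744.61 m) = 808 m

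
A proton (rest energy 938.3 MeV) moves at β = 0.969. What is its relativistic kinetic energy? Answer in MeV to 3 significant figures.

γ = 1/√(1 − 0.969²) = 4.0476
K = (γ − 1)m₀c² = (4.0476 − 1) × 938.3 MeV = 3.0476 × 938.3 MeV = 2860 MeV

K ≈ 2860 MeV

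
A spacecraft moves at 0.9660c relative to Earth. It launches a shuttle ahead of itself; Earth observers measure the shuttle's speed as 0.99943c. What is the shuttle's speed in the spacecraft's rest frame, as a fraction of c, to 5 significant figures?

Inverse velocity addition: u' = (u − v)/(1 − uv/c²)
= (0.99943 − 0.9660)/(1 − 0.99943×0.9660) = 0.033430/0.03455062 = 0.96757

u' ≈ 0.96757c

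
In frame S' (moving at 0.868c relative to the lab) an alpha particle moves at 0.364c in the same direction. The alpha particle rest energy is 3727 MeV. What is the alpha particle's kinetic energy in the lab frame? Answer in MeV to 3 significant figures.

K ≈ 6880 MeV

u_lab = (0.364 + 0.868)/(1 + 0.364×0.868) = 0.936204
γ = 1/√(1 − 0.936204²) = 2.8453
K = (γ − 1)m₀c² = (2.8453 − 1) × 3727 = 1.8453 × 3727 = 6880 MeV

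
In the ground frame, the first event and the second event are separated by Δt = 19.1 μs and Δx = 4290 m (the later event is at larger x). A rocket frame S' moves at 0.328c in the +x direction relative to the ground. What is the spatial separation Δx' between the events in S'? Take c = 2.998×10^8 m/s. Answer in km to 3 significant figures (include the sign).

γ = 1/√(1 − 0.328²) = 1.0586
Δx' = γ(Δx − vΔt) = 1.0586 × (4290 m − 0.328×(2.998×10^8 m/s)×19.1×10^-6 s)
= 1.0586 × (2411.8 m) = 2.55 km

Δx' ≈ 2.55 km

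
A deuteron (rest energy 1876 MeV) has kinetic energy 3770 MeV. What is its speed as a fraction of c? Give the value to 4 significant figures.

γ = 1 + K/(m₀c²) = 1 + 3770/1876 = 3.00959
β = √(1 − 1/γ²) = 0.9432

β ≈ 0.9432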